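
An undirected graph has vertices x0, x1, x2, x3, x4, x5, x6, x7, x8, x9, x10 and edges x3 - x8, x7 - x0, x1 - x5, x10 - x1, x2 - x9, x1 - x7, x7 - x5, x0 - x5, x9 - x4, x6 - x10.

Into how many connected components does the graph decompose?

3

From x0: component {x0, x1, x5, x6, x7, x10}.
From x2: component {x2, x4, x9}.
From x3: component {x3, x8}.
That's 3 components.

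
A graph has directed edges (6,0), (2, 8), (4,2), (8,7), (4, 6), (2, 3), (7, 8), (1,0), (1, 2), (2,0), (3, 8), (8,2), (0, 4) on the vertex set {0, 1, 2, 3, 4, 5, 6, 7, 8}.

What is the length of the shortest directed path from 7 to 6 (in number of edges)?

Distance 0: 7.
Distance 1: 8.
Distance 2: 2.
Distance 3: 0, 3.
Distance 4: 4.
Distance 5: 6 — contains 6.

5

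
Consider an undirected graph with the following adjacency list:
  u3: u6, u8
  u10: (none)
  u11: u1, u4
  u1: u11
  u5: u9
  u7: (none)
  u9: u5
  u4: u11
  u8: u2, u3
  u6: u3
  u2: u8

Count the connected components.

5

From u1: component {u1, u4, u11}.
From u2: component {u2, u3, u6, u8}.
From u5: component {u5, u9}.
From u7: component {u7}.
From u10: component {u10}.
That's 5 components.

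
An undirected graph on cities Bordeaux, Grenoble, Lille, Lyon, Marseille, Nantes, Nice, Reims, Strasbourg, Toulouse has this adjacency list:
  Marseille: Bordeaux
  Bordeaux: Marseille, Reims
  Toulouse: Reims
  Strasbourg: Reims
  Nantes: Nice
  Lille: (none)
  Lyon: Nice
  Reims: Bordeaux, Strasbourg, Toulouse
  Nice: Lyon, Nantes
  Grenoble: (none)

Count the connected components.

4

From Bordeaux: component {Bordeaux, Marseille, Reims, Strasbourg, Toulouse}.
From Grenoble: component {Grenoble}.
From Lille: component {Lille}.
From Lyon: component {Lyon, Nantes, Nice}.
That's 4 components.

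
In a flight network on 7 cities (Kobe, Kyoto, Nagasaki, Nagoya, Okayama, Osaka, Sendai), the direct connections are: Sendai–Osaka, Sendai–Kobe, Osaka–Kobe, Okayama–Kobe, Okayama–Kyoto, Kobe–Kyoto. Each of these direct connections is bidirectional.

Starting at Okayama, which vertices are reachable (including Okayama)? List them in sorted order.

Start at Okayama.
Its neighbours: Kobe, Kyoto.
Then their neighbours: Osaka, Sendai.
Nothing further is reachable.

Kobe, Kyoto, Okayama, Osaka, Sendai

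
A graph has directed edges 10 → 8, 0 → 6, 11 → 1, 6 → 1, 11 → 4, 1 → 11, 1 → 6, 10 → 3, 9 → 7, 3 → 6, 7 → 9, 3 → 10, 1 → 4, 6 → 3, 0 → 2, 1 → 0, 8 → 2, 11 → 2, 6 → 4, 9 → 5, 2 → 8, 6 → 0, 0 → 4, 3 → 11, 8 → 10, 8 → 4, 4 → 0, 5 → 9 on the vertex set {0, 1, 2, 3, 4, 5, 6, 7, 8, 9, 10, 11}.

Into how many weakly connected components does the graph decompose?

2

From 0: component {0, 1, 2, 3, 4, 6, 8, 10, 11}.
From 5: component {5, 7, 9}.
That's 2 components.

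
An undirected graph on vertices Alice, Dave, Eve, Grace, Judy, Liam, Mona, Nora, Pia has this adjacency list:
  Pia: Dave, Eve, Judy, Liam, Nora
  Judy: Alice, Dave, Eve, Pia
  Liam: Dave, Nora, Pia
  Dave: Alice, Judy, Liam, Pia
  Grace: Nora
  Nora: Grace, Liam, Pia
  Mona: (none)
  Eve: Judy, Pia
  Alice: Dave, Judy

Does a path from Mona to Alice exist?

No

Mona has no edges, so nothing is reachable from it.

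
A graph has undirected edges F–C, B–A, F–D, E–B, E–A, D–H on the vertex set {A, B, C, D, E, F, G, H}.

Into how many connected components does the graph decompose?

3

From A: component {A, B, E}.
From C: component {C, D, F, H}.
From G: component {G}.
That's 3 components.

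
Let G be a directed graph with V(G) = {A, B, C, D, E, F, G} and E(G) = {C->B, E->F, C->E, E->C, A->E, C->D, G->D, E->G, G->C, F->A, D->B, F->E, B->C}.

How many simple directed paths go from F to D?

F→A→E→C→D
F→A→E→G→C→D
F→A→E→G→D
F→E→C→D
F→E→G→C→D
F→E→G→D

6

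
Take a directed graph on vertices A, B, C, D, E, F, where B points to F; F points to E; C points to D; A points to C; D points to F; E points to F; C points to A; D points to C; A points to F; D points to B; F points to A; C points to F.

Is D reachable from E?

Yes

Explore from E.
Distance 1: reach F.
Distance 2: reach A.
Distance 3: reach C.
Distance 4: reach D.
Found D.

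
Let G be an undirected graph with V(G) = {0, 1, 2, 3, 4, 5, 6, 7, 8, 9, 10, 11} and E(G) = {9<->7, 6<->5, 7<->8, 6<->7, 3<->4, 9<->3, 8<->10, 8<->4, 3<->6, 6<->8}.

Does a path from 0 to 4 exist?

0 has no edges, so nothing is reachable from it.

No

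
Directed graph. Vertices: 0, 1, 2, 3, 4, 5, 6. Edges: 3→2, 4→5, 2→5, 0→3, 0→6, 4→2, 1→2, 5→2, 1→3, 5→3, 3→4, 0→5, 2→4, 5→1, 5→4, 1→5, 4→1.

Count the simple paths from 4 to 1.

3

4→1
4→2→5→1
4→5→1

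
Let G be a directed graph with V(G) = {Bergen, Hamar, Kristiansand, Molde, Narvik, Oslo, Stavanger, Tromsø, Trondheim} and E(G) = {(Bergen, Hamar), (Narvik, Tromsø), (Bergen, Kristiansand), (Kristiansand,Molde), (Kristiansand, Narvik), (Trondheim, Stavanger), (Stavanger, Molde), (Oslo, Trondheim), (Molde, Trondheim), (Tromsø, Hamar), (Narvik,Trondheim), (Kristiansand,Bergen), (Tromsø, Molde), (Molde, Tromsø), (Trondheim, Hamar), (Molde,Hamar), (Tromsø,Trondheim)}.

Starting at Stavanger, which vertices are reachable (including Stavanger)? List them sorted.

Hamar, Molde, Stavanger, Tromsø, Trondheim

Start at Stavanger.
Its neighbours: Molde.
Then their neighbours: Hamar, Tromsø, Trondheim.
Nothing further is reachable.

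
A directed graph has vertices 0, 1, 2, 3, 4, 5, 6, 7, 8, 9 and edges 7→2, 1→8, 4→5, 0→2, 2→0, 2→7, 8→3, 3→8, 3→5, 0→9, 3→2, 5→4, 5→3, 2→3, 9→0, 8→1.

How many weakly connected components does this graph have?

2

From 0: component {0, 1, 2, 3, 4, 5, 7, 8, 9}.
From 6: component {6}.
That's 2 components.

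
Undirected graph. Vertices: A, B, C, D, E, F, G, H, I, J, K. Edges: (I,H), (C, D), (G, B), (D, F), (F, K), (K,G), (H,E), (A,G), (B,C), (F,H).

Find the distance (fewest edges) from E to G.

Distance 0: E.
Distance 1: H.
Distance 2: F, I.
Distance 3: D, K.
Distance 4: C, G — contains G.

4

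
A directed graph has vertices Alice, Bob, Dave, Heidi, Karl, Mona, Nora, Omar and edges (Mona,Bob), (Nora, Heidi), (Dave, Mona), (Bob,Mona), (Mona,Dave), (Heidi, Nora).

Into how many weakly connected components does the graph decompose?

From Alice: component {Alice}.
From Bob: component {Bob, Dave, Mona}.
From Heidi: component {Heidi, Nora}.
From Karl: component {Karl}.
From Omar: component {Omar}.
That's 5 components.

5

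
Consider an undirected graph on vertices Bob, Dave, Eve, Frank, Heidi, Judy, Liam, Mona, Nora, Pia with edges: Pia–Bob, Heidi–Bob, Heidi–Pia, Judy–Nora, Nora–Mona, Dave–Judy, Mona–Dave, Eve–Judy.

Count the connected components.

4

From Bob: component {Bob, Heidi, Pia}.
From Dave: component {Dave, Eve, Judy, Mona, Nora}.
From Frank: component {Frank}.
From Liam: component {Liam}.
That's 4 components.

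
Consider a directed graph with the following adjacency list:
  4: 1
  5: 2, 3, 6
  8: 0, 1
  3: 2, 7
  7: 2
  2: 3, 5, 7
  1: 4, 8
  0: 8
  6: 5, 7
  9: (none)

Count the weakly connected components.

3

From 0: component {0, 1, 4, 8}.
From 2: component {2, 3, 5, 6, 7}.
From 9: component {9}.
That's 3 components.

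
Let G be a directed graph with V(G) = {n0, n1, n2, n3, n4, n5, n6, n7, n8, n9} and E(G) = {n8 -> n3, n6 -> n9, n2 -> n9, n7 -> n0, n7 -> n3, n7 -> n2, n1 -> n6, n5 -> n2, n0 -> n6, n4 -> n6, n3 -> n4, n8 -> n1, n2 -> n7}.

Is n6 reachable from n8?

Yes

Explore from n8.
Distance 1: reach n1, n3.
Distance 2: reach n4, n6.
Found n6.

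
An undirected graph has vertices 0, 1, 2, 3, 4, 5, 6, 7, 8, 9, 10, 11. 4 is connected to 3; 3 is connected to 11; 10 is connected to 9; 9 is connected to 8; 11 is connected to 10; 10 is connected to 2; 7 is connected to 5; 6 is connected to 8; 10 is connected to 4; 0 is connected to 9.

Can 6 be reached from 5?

No

Explore from 5.
Distance 1: reach 7.
The search is exhausted without reaching 6; it lies in a different component.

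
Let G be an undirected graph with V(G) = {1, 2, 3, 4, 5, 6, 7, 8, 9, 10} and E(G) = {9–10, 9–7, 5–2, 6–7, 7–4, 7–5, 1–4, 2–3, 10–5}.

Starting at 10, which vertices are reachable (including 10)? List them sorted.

Start at 10.
Its neighbours: 5, 9.
Then their neighbours: 2, 7.
Then next layer: 3, 4, 6.
Then next layer: 1.
Nothing further is reachable.

1, 2, 3, 4, 5, 6, 7, 9, 10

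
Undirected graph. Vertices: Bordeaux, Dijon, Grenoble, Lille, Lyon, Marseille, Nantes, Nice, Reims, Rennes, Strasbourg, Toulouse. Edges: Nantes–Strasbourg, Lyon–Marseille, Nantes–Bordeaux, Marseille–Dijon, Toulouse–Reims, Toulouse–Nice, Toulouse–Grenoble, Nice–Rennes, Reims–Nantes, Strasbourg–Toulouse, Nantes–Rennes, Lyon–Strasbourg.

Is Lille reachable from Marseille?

Explore from Marseille.
Distance 1: reach Dijon, Lyon.
Distance 2: reach Strasbourg.
Distance 3: reach Nantes, Toulouse.
Distance 4: reach Bordeaux, Grenoble, Nice, Reims, Rennes.
The search is exhausted without reaching Lille; it lies in a different component.

No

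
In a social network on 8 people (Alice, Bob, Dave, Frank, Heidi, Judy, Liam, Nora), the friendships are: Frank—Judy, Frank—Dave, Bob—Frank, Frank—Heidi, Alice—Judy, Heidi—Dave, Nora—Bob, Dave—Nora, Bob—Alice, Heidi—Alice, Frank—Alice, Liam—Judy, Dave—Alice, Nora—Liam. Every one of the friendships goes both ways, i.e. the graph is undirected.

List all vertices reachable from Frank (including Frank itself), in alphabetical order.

Alice, Bob, Dave, Frank, Heidi, Judy, Liam, Nora

Start at Frank.
Its neighbours: Alice, Bob, Dave, Heidi, Judy.
Then their neighbours: Liam, Nora.
Every vertex is now reached.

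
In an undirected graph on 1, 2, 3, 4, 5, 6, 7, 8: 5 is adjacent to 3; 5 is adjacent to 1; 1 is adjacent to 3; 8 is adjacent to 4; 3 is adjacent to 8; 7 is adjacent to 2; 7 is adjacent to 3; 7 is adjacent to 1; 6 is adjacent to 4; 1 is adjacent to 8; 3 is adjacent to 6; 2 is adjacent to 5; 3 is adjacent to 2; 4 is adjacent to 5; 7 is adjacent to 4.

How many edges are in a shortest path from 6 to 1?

Distance 0: 6.
Distance 1: 3, 4.
Distance 2: 1, 2, 5, 7, 8 — contains 1.

2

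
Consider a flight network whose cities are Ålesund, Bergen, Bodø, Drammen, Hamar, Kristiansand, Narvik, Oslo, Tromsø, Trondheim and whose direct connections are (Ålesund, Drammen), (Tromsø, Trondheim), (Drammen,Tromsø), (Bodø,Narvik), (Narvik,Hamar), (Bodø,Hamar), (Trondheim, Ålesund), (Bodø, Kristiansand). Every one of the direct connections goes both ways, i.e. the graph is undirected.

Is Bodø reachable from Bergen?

Bergen has no edges, so nothing is reachable from it.

No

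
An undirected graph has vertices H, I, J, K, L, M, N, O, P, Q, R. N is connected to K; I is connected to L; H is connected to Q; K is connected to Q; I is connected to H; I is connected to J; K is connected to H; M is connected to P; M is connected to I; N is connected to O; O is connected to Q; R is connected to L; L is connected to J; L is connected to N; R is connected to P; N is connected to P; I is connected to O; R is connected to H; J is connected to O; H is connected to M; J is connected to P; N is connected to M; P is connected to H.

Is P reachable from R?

Explore from R.
Distance 1: reach H, L, P.
Found P.

Yes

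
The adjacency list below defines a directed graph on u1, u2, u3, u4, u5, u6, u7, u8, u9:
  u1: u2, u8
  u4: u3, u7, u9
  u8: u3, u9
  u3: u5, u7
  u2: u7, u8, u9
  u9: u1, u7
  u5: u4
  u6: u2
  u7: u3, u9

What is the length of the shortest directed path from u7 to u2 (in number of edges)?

3

Distance 0: u7.
Distance 1: u3, u9.
Distance 2: u1, u5.
Distance 3: u2, u4, u8 — contains u2.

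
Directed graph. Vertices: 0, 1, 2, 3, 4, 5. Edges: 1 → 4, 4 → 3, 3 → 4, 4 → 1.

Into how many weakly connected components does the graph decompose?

From 0: component {0}.
From 1: component {1, 3, 4}.
From 2: component {2}.
From 5: component {5}.
That's 4 components.

4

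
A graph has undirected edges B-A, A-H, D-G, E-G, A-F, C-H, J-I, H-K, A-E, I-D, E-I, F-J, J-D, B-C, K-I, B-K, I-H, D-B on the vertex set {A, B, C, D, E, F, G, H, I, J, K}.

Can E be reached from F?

Explore from F.
Distance 1: reach A, J.
Distance 2: reach B, D, E, H, I.
Found E.

Yes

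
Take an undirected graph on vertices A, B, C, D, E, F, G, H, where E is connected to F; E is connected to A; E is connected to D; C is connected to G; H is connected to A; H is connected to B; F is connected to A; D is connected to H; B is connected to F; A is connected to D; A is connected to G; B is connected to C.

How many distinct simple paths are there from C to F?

15

C–B–F
C–B–H–A–D–E–F
C–B–H–A–E–F
C–B–H–A–F
C–B–H–D–A–E–F
C–B–H–D–A–F
C–B–H–D–E–A–F
C–B–H–D–E–F
C–G–A–D–E–F
C–G–A–D–H–B–F
C–G–A–E–D–H–B–F
C–G–A–E–F
C–G–A–F
C–G–A–H–B–F
C–G–A–H–D–E–F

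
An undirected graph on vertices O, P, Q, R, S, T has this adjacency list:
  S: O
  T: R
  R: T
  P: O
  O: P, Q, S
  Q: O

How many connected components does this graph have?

From O: component {O, P, Q, S}.
From R: component {R, T}.
That's 2 components.

2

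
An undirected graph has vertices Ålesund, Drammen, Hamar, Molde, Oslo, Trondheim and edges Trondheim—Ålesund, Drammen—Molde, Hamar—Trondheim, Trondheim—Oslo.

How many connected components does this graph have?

From Ålesund: component {Ålesund, Hamar, Oslo, Trondheim}.
From Drammen: component {Drammen, Molde}.
That's 2 components.

2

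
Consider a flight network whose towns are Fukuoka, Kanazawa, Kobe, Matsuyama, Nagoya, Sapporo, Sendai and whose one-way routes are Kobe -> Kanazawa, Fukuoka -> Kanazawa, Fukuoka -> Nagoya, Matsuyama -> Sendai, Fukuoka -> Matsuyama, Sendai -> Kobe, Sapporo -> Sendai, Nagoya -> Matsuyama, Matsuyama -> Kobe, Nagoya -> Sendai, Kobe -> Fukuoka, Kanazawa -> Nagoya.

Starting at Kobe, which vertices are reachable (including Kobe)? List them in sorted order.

Fukuoka, Kanazawa, Kobe, Matsuyama, Nagoya, Sendai

Start at Kobe.
Its neighbours: Fukuoka, Kanazawa.
Then their neighbours: Matsuyama, Nagoya.
Then next layer: Sendai.
Nothing further is reachable.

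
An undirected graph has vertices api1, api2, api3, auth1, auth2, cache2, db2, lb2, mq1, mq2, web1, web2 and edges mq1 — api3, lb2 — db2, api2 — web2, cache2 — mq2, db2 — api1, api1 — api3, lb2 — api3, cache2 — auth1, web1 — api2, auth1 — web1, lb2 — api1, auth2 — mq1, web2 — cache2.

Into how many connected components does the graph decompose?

From api1: component {api1, api3, auth2, db2, lb2, mq1}.
From api2: component {api2, auth1, cache2, mq2, web1, web2}.
That's 2 components.

2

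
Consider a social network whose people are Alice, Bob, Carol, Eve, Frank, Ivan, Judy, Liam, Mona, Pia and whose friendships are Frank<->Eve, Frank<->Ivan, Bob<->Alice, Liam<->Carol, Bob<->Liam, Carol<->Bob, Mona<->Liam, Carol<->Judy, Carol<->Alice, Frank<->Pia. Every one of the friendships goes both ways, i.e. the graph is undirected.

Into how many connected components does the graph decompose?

2

From Alice: component {Alice, Bob, Carol, Judy, Liam, Mona}.
From Eve: component {Eve, Frank, Ivan, Pia}.
That's 2 components.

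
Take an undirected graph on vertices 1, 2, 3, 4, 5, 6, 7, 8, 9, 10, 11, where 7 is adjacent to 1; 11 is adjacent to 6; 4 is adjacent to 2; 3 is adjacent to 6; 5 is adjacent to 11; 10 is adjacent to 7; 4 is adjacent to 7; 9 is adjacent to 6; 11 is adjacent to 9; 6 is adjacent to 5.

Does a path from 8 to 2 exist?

No

8 has no edges, so nothing is reachable from it.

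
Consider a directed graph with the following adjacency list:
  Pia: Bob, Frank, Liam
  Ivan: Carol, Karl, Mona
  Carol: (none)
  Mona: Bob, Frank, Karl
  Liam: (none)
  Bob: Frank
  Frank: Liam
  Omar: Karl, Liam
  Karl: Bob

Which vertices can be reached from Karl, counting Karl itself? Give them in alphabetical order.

Start at Karl.
Its neighbours: Bob.
Then their neighbours: Frank.
Then next layer: Liam.
Nothing further is reachable.

Bob, Frank, Karl, Liam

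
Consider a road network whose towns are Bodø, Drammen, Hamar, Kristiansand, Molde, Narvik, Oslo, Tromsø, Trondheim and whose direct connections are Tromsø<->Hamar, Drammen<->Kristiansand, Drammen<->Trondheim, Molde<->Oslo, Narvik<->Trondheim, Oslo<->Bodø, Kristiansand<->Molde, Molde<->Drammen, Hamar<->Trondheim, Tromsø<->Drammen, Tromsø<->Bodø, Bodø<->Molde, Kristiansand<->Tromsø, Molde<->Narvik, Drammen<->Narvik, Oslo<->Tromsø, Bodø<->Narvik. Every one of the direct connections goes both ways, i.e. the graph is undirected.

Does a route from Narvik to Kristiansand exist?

Yes

Explore from Narvik.
Distance 1: reach Bodø, Drammen, Molde, Trondheim.
Distance 2: reach Hamar, Kristiansand, Oslo, Tromsø.
Found Kristiansand.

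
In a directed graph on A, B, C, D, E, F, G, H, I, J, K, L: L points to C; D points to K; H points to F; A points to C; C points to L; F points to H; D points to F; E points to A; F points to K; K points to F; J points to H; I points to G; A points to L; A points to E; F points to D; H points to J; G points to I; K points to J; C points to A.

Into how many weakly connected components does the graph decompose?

From A: component {A, C, E, L}.
From B: component {B}.
From D: component {D, F, H, J, K}.
From G: component {G, I}.
That's 4 components.

4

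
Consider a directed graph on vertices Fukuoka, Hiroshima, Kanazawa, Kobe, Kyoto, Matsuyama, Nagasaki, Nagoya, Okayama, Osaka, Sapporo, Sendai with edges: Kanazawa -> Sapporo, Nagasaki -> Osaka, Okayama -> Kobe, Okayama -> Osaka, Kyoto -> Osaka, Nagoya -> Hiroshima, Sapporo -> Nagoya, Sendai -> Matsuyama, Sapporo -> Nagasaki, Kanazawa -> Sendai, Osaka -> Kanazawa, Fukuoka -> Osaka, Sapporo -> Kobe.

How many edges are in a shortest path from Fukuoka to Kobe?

4

Distance 0: Fukuoka.
Distance 1: Osaka.
Distance 2: Kanazawa.
Distance 3: Sapporo, Sendai.
Distance 4: Kobe, Matsuyama, Nagasaki, Nagoya — contains Kobe.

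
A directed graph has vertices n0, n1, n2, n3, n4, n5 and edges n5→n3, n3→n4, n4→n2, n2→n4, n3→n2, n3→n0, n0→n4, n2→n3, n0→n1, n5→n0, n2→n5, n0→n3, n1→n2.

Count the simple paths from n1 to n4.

7

n1→n2→n3→n0→n4
n1→n2→n3→n4
n1→n2→n4
n1→n2→n5→n0→n3→n4
n1→n2→n5→n0→n4
n1→n2→n5→n3→n0→n4
n1→n2→n5→n3→n4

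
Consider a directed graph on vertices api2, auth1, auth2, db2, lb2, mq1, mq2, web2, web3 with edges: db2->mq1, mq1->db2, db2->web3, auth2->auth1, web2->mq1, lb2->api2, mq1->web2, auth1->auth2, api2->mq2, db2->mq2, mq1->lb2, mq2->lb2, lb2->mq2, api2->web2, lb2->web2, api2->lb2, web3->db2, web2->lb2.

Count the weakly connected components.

2

From api2: component {api2, db2, lb2, mq1, mq2, web2, web3}.
From auth1: component {auth1, auth2}.
That's 2 components.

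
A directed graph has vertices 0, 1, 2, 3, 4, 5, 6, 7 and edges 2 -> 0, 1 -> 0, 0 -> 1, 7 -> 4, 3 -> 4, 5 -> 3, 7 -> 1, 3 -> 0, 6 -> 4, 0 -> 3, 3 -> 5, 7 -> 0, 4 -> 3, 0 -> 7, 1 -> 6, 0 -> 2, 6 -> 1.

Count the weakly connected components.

From 0: component {0, 1, 2, 3, 4, 5, 6, 7}.
That's 1 component.

1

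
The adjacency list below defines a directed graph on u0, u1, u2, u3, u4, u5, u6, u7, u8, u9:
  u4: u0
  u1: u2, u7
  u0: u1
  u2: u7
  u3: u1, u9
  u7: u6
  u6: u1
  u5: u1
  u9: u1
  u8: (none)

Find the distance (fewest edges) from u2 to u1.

Distance 0: u2.
Distance 1: u7.
Distance 2: u6.
Distance 3: u1 — contains u1.

3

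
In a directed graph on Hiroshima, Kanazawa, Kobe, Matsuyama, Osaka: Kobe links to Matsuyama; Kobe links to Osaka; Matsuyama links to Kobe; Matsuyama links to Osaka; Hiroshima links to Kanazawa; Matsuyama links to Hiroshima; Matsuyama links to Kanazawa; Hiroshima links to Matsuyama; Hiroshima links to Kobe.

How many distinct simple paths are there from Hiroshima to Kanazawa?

Hiroshima→Kanazawa
Hiroshima→Kobe→Matsuyama→Kanazawa
Hiroshima→Matsuyama→Kanazawa

3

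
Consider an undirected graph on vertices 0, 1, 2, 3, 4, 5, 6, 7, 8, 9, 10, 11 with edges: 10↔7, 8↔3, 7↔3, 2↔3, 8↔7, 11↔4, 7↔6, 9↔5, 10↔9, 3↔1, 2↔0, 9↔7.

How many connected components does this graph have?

2

From 0: component {0, 1, 2, 3, 5, 6, 7, 8, 9, 10}.
From 4: component {4, 11}.
That's 2 components.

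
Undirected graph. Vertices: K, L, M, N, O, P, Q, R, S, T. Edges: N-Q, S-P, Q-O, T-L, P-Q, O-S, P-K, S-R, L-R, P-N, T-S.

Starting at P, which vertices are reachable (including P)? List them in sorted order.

K, L, N, O, P, Q, R, S, T

Start at P.
Its neighbours: K, N, Q, S.
Then their neighbours: O, R, T.
Then next layer: L.
Nothing further is reachable.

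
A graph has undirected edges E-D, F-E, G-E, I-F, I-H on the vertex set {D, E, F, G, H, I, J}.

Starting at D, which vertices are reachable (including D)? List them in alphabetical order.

D, E, F, G, H, I

Start at D.
Its neighbours: E.
Then their neighbours: F, G.
Then next layer: I.
Then next layer: H.
Nothing further is reachable.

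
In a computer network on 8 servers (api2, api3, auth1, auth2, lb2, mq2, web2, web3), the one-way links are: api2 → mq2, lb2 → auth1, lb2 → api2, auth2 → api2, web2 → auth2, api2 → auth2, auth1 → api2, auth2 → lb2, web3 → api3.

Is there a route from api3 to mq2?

No

api3 has no outgoing edges, so nothing is reachable from it.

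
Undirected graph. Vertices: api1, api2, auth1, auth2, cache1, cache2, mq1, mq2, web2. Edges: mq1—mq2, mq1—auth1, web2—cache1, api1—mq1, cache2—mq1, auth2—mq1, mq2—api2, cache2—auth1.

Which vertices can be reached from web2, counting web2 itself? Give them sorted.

Start at web2.
Its neighbours: cache1.
Nothing further is reachable.

cache1, web2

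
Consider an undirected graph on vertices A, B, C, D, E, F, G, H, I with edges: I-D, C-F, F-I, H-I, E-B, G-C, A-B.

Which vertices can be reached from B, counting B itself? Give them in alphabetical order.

Start at B.
Its neighbours: A, E.
Nothing further is reachable.

A, B, E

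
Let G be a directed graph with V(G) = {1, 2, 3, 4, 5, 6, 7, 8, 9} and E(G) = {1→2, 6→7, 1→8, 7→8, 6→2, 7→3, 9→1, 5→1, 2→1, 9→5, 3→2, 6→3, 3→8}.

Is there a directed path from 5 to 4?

Explore from 5.
Distance 1: reach 1.
Distance 2: reach 2, 8.
The search from 5 is exhausted; no directed path reaches 4.

No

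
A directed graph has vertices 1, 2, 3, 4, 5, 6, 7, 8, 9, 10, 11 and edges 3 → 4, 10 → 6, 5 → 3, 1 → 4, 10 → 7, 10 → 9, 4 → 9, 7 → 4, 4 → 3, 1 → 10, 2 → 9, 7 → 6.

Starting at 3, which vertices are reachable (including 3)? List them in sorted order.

Start at 3.
Its neighbours: 4.
Then their neighbours: 9.
Nothing further is reachable.

3, 4, 9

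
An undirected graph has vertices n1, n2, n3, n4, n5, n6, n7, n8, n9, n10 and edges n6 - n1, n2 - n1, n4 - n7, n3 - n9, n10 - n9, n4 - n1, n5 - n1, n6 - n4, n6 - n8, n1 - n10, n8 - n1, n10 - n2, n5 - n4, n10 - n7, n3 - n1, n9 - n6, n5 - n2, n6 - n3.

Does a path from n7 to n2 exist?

Explore from n7.
Distance 1: reach n4, n10.
Distance 2: reach n1, n2, n5, n6, n9.
Found n2.

Yes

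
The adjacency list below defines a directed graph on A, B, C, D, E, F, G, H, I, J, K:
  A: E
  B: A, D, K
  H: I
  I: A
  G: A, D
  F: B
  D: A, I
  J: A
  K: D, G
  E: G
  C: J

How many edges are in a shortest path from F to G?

Distance 0: F.
Distance 1: B.
Distance 2: A, D, K.
Distance 3: E, G, I — contains G.

3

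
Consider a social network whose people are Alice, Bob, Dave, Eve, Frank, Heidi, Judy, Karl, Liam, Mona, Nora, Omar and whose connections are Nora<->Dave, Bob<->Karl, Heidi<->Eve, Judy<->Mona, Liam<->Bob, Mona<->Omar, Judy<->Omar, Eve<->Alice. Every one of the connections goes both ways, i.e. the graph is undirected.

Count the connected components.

5

From Alice: component {Alice, Eve, Heidi}.
From Bob: component {Bob, Karl, Liam}.
From Dave: component {Dave, Nora}.
From Frank: component {Frank}.
From Judy: component {Judy, Mona, Omar}.
That's 5 components.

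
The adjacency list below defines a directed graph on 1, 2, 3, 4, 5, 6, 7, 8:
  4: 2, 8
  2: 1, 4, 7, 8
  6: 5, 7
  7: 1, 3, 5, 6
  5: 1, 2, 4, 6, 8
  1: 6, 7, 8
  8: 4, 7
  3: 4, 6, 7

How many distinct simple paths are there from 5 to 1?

5→1
5→2→1
5→2→4→8→7→1
5→2→7→1
5→2→8→7→1
5→4→2→1
5→4→2→7→1
5→4→2→8→7→1
5→4→8→7→1
5→6→7→1
5→6→7→3→4→2→1
5→8→4→2→1
5→8→4→2→7→1
5→8→7→1
5→8→7→3→4→2→1

15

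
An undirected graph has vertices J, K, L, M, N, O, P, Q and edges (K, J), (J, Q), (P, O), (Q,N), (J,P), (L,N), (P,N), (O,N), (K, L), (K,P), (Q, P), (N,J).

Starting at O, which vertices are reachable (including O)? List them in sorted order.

Start at O.
Its neighbours: N, P.
Then their neighbours: J, K, L, Q.
Nothing further is reachable.

J, K, L, N, O, P, Q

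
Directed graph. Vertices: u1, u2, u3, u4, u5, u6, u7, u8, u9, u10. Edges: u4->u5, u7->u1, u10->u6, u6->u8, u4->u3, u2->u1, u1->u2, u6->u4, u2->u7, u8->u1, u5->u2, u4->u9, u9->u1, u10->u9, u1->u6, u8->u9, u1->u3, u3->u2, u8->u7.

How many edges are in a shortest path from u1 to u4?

Distance 0: u1.
Distance 1: u2, u3, u6.
Distance 2: u4, u7, u8 — contains u4.

2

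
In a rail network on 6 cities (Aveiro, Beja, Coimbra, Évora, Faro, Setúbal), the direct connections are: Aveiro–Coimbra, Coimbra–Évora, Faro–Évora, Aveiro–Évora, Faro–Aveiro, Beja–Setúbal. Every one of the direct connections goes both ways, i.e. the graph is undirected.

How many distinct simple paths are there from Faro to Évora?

3

Faro–Aveiro–Coimbra–Évora
Faro–Aveiro–Évora
Faro–Évora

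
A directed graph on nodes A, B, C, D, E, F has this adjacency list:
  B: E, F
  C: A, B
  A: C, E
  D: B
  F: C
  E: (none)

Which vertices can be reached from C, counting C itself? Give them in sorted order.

A, B, C, E, F

Start at C.
Its neighbours: A, B.
Then their neighbours: E, F.
Nothing further is reachable.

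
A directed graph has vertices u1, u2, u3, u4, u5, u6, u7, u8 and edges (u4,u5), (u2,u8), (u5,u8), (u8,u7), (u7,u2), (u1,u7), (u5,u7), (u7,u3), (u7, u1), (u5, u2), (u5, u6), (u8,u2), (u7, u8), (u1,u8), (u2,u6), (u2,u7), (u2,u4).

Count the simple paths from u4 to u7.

5

u4→u5→u2→u7
u4→u5→u2→u8→u7
u4→u5→u7
u4→u5→u8→u2→u7
u4→u5→u8→u7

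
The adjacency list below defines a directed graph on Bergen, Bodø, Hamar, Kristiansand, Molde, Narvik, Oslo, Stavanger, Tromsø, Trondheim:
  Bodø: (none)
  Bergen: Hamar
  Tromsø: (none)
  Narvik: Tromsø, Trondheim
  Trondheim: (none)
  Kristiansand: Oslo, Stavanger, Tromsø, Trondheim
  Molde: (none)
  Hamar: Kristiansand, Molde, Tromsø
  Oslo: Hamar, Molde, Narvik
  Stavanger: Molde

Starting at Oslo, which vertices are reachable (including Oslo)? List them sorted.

Start at Oslo.
Its neighbours: Hamar, Molde, Narvik.
Then their neighbours: Kristiansand, Tromsø, Trondheim.
Then next layer: Stavanger.
Nothing further is reachable.

Hamar, Kristiansand, Molde, Narvik, Oslo, Stavanger, Tromsø, Trondheim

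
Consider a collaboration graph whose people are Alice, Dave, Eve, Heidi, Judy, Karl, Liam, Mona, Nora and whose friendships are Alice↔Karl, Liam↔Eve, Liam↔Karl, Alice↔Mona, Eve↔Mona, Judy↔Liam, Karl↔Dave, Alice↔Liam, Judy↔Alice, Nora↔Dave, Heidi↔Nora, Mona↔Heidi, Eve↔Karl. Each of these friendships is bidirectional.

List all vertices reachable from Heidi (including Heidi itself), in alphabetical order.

Start at Heidi.
Its neighbours: Mona, Nora.
Then their neighbours: Alice, Dave, Eve.
Then next layer: Judy, Karl, Liam.
Every vertex is now reached.

Alice, Dave, Eve, Heidi, Judy, Karl, Liam, Mona, Nora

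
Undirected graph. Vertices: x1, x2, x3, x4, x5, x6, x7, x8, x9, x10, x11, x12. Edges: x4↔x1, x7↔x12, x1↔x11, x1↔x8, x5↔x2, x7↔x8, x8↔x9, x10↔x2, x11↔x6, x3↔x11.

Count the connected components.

From x1: component {x1, x3, x4, x6, x7, x8, x9, x11, x12}.
From x2: component {x2, x5, x10}.
That's 2 components.

2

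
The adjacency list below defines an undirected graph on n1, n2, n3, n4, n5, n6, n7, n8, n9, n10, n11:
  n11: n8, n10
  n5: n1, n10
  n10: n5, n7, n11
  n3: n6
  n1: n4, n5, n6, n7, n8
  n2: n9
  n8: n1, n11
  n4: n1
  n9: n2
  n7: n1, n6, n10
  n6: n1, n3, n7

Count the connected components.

2

From n1: component {n1, n3, n4, n5, n6, n7, n8, n10, n11}.
From n2: component {n2, n9}.
That's 2 components.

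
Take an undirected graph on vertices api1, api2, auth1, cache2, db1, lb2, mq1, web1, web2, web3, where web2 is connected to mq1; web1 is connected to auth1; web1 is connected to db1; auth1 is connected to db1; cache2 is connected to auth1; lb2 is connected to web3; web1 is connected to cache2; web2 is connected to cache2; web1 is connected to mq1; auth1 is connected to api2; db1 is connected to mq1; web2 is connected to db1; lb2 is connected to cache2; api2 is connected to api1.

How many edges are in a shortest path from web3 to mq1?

Distance 0: web3.
Distance 1: lb2.
Distance 2: cache2.
Distance 3: auth1, web1, web2.
Distance 4: api2, db1, mq1 — contains mq1.

4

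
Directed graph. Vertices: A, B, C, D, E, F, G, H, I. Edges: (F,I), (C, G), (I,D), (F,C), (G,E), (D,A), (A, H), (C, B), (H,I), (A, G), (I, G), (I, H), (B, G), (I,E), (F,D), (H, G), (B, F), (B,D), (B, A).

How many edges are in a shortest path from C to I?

3

Distance 0: C.
Distance 1: B, G.
Distance 2: A, D, E, F.
Distance 3: H, I — contains I.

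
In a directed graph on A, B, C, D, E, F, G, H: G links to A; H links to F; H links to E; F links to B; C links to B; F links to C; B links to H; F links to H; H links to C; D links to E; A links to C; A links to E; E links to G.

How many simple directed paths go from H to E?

1

H→E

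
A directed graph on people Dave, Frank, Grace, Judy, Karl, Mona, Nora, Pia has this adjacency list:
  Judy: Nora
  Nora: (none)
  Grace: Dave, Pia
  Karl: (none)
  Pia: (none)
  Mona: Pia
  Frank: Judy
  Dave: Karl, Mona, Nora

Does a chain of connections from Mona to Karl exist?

No

Explore from Mona.
Distance 1: reach Pia.
The search from Mona is exhausted; no directed path reaches Karl.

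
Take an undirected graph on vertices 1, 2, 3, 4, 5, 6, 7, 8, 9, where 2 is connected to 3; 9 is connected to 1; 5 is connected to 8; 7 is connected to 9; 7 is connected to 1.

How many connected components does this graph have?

5

From 1: component {1, 7, 9}.
From 2: component {2, 3}.
From 4: component {4}.
From 5: component {5, 8}.
From 6: component {6}.
That's 5 components.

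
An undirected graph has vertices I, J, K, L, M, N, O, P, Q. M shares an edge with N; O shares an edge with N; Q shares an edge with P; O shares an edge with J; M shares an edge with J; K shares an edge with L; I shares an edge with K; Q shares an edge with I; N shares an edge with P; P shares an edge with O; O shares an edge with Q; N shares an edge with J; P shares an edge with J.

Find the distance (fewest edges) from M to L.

6

Distance 0: M.
Distance 1: J, N.
Distance 2: O, P.
Distance 3: Q.
Distance 4: I.
Distance 5: K.
Distance 6: L — contains L.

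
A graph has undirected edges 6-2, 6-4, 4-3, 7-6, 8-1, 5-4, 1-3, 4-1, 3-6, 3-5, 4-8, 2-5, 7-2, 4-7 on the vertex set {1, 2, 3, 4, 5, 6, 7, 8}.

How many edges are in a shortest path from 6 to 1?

Distance 0: 6.
Distance 1: 2, 3, 4, 7.
Distance 2: 1, 5, 8 — contains 1.

2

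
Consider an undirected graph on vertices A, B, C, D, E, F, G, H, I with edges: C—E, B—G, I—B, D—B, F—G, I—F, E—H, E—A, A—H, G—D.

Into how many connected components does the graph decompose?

2

From A: component {A, C, E, H}.
From B: component {B, D, F, G, I}.
That's 2 components.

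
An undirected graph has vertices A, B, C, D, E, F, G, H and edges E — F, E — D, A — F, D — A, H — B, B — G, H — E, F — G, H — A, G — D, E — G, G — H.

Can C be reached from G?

Explore from G.
Distance 1: reach B, D, E, F, H.
Distance 2: reach A.
The search is exhausted without reaching C; it lies in a different component.

No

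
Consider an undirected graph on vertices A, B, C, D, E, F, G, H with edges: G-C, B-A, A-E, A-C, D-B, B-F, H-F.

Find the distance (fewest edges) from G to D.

4

Distance 0: G.
Distance 1: C.
Distance 2: A.
Distance 3: B, E.
Distance 4: D, F — contains D.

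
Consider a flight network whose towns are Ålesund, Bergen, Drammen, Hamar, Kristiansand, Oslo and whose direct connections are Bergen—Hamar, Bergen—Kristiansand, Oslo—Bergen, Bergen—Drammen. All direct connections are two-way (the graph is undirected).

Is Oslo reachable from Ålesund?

No

Ålesund has no edges, so nothing is reachable from it.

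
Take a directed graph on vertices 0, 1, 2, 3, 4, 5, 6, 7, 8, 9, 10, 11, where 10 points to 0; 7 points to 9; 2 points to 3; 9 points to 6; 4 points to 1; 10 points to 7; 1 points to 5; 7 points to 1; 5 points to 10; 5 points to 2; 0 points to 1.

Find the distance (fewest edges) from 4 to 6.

6

Distance 0: 4.
Distance 1: 1.
Distance 2: 5.
Distance 3: 2, 10.
Distance 4: 0, 3, 7.
Distance 5: 9.
Distance 6: 6 — contains 6.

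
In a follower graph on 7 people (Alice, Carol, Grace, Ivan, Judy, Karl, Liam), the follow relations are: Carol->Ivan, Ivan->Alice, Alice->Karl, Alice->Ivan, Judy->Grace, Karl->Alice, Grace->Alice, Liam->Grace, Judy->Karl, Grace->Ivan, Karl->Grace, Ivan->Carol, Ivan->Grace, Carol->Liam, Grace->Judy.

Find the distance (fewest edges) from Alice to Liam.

3

Distance 0: Alice.
Distance 1: Ivan, Karl.
Distance 2: Carol, Grace.
Distance 3: Judy, Liam — contains Liam.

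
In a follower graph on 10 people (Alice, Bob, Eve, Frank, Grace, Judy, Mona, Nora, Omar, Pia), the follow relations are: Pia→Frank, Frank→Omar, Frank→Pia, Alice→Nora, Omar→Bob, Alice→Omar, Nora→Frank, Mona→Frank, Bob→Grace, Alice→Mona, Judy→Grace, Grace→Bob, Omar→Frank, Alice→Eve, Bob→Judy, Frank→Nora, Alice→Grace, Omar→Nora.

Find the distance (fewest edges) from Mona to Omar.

2

Distance 0: Mona.
Distance 1: Frank.
Distance 2: Nora, Omar, Pia — contains Omar.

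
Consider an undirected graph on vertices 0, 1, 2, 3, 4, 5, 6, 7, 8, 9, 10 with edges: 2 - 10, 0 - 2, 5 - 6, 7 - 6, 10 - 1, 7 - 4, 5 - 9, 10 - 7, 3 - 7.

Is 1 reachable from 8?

No

8 has no edges, so nothing is reachable from it.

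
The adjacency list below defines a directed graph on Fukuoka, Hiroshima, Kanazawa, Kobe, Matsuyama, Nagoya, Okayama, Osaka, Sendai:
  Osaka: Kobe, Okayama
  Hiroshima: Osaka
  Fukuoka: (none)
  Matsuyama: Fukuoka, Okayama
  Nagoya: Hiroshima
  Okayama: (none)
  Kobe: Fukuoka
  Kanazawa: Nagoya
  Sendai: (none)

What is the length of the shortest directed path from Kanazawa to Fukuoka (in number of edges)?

5

Distance 0: Kanazawa.
Distance 1: Nagoya.
Distance 2: Hiroshima.
Distance 3: Osaka.
Distance 4: Kobe, Okayama.
Distance 5: Fukuoka — contains Fukuoka.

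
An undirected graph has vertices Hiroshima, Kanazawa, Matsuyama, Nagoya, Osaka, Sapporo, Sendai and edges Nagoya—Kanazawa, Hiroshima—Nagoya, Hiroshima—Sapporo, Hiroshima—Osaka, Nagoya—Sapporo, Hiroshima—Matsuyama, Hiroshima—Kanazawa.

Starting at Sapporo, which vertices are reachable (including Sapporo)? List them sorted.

Hiroshima, Kanazawa, Matsuyama, Nagoya, Osaka, Sapporo

Start at Sapporo.
Its neighbours: Hiroshima, Nagoya.
Then their neighbours: Kanazawa, Matsuyama, Osaka.
Nothing further is reachable.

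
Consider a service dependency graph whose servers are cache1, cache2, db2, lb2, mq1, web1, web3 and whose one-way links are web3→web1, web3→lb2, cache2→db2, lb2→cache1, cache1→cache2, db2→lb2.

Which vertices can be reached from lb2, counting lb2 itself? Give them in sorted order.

Start at lb2.
Its neighbours: cache1.
Then their neighbours: cache2.
Then next layer: db2.
Nothing further is reachable.

cache1, cache2, db2, lb2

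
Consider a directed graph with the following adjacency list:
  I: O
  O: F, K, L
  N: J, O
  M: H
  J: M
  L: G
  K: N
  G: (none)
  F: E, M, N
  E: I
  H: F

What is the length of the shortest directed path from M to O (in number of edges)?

Distance 0: M.
Distance 1: H.
Distance 2: F.
Distance 3: E, N.
Distance 4: I, J, O — contains O.

4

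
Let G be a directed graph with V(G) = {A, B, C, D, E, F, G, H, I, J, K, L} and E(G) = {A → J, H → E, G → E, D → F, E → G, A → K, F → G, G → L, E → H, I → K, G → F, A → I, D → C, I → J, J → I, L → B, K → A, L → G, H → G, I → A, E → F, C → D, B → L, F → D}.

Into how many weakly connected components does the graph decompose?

2

From A: component {A, I, J, K}.
From B: component {B, C, D, E, F, G, H, L}.
That's 2 components.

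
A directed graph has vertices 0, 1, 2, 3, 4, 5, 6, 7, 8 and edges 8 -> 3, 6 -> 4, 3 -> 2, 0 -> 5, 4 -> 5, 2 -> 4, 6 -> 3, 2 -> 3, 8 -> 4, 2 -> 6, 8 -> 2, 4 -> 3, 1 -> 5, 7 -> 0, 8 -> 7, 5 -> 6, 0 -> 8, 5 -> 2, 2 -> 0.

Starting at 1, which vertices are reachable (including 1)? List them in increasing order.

0, 1, 2, 3, 4, 5, 6, 7, 8

Start at 1.
Its neighbours: 5.
Then their neighbours: 2, 6.
Then next layer: 0, 3, 4.
Then next layer: 8.
Then next layer: 7.
Every vertex is now reached.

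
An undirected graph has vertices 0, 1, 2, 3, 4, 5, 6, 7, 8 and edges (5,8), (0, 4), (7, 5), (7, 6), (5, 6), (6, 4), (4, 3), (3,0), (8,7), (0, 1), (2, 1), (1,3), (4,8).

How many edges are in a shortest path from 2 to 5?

Distance 0: 2.
Distance 1: 1.
Distance 2: 0, 3.
Distance 3: 4.
Distance 4: 6, 8.
Distance 5: 5, 7 — contains 5.

5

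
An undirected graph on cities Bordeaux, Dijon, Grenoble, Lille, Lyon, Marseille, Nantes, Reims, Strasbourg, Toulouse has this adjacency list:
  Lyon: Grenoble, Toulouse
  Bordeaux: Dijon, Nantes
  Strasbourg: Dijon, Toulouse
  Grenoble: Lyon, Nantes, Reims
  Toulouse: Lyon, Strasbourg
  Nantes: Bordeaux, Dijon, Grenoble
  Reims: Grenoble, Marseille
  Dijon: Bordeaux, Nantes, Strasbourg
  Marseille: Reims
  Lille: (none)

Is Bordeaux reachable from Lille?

Lille has no edges, so nothing is reachable from it.

No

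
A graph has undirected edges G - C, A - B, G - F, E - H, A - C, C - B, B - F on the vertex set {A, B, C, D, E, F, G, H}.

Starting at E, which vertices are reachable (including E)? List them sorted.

E, H

Start at E.
Its neighbours: H.
Nothing further is reachable.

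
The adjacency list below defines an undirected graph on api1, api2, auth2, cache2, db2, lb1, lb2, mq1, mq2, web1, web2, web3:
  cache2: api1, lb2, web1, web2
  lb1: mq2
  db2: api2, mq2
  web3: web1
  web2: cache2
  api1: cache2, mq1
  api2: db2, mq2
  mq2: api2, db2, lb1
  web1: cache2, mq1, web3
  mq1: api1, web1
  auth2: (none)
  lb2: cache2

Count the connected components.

3

From api1: component {api1, cache2, lb2, mq1, web1, web2, web3}.
From api2: component {api2, db2, lb1, mq2}.
From auth2: component {auth2}.
That's 3 components.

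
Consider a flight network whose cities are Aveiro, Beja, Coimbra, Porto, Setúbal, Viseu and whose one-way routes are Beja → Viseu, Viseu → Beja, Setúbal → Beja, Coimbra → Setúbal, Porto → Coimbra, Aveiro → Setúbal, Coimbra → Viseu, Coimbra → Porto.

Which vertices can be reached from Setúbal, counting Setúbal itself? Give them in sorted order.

Beja, Setúbal, Viseu

Start at Setúbal.
Its neighbours: Beja.
Then their neighbours: Viseu.
Nothing further is reachable.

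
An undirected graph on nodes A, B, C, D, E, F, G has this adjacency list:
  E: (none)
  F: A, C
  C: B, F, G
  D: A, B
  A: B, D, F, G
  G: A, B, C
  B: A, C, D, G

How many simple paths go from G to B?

G–A–B
G–A–D–B
G–A–F–C–B
G–B
G–C–B
G–C–F–A–B
G–C–F–A–D–B

7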